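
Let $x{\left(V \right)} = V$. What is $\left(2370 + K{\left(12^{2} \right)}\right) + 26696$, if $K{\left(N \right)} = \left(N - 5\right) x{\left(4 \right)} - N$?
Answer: $29478$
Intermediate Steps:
$K{\left(N \right)} = -20 + 3 N$ ($K{\left(N \right)} = \left(N - 5\right) 4 - N = \left(-5 + N\right) 4 - N = \left(-20 + 4 N\right) - N = -20 + 3 N$)
$\left(2370 + K{\left(12^{2} \right)}\right) + 26696 = \left(2370 - \left(20 - 3 \cdot 12^{2}\right)\right) + 26696 = \left(2370 + \left(-20 + 3 \cdot 144\right)\right) + 26696 = \left(2370 + \left(-20 + 432\right)\right) + 26696 = \left(2370 + 412\right) + 26696 = 2782 + 26696 = 29478$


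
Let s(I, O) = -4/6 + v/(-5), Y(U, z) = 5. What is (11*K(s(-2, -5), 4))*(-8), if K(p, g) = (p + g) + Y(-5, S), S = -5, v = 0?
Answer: -2200/3 ≈ -733.33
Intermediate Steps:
s(I, O) = -2/3 (s(I, O) = -4/6 + 0/(-5) = -4*1/6 + 0*(-1/5) = -2/3 + 0 = -2/3)
K(p, g) = 5 + g + p (K(p, g) = (p + g) + 5 = (g + p) + 5 = 5 + g + p)
(11*K(s(-2, -5), 4))*(-8) = (11*(5 + 4 - 2/3))*(-8) = (11*(25/3))*(-8) = (275/3)*(-8) = -2200/3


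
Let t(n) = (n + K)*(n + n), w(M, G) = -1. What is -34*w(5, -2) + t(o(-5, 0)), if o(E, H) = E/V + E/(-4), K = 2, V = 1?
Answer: 377/8 ≈ 47.125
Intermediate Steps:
o(E, H) = 3*E/4 (o(E, H) = E/1 + E/(-4) = E*1 + E*(-1/4) = E - E/4 = 3*E/4)
t(n) = 2*n*(2 + n) (t(n) = (n + 2)*(n + n) = (2 + n)*(2*n) = 2*n*(2 + n))
-34*w(5, -2) + t(o(-5, 0)) = -34*(-1) + 2*((3/4)*(-5))*(2 + (3/4)*(-5)) = 34 + 2*(-15/4)*(2 - 15/4) = 34 + 2*(-15/4)*(-7/4) = 34 + 105/8 = 377/8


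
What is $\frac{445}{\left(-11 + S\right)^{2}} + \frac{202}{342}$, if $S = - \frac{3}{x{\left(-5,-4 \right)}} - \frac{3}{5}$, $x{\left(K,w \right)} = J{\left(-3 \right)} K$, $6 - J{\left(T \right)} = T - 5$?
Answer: $\frac{438968081}{111916251} \approx 3.9223$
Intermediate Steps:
$J{\left(T \right)} = 11 - T$ ($J{\left(T \right)} = 6 - \left(T - 5\right) = 6 - \left(-5 + T\right) = 11 - T$)
$x{\left(K,w \right)} = 14 K$ ($x{\left(K,w \right)} = \left(11 - -3\right) K = \left(11 + 3\right) K = 14 K$)
$S = - \frac{39}{70}$ ($S = - \frac{3}{14 \left(-5\right)} - \frac{3}{5} = - \frac{3}{-70} - \frac{3}{5} = \left(-3\right) \left(- \frac{1}{70}\right) - \frac{3}{5} = \frac{3}{70} - \frac{3}{5} = - \frac{39}{70} \approx -0.55714$)
$\frac{445}{\left(-11 + S\right)^{2}} + \frac{202}{342} = \frac{445}{\left(-11 - \frac{39}{70}\right)^{2}} + \frac{202}{342} = \frac{445}{\left(- \frac{809}{70}\right)^{2}} + 202 \cdot \frac{1}{342} = \frac{445}{\frac{654481}{4900}} + \frac{101}{171} = 445 \cdot \frac{4900}{654481} + \frac{101}{171} = \frac{2180500}{654481} + \frac{101}{171} = \frac{438968081}{111916251}$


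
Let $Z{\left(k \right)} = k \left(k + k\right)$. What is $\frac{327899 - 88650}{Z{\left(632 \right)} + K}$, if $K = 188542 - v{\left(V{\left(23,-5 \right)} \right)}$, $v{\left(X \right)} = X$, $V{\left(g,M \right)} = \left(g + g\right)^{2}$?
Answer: $\frac{239249}{985274} \approx 0.24282$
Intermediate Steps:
$V{\left(g,M \right)} = 4 g^{2}$ ($V{\left(g,M \right)} = \left(2 g\right)^{2} = 4 g^{2}$)
$Z{\left(k \right)} = 2 k^{2}$ ($Z{\left(k \right)} = k 2 k = 2 k^{2}$)
$K = 186426$ ($K = 188542 - 4 \cdot 23^{2} = 188542 - 4 \cdot 529 = 188542 - 2116 = 186426$)
$\frac{327899 - 88650}{Z{\left(632 \right)} + K} = \frac{327899 - 88650}{2 \cdot 632^{2} + 186426} = \frac{239249}{2 \cdot 399424 + 186426} = \frac{239249}{798848 + 186426} = \frac{239249}{985274}$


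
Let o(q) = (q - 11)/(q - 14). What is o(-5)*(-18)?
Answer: -288/19 ≈ -15.158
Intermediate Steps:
o(q) = (-11 + q)/(-14 + q)
o(-5)*(-18) = ((-11 - 5)/(-14 - 5))*(-18) = (-16/(-19))*(-18) = -1/19*(-16)*(-18) = (16/19)*(-18) = -288/19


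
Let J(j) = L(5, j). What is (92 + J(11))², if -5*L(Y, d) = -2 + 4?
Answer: 209764/25 ≈ 8390.6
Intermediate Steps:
L(Y, d) = -⅖ (L(Y, d) = -(-2 + 4)/5 = -⅕*2 = -⅖)
J(j) = -⅖
(92 + J(11))² = (92 - ⅖)² = (458/5)² = 209764/25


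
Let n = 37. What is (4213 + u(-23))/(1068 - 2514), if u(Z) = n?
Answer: -2125/723 ≈ -2.9391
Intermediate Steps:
u(Z) = 37
(4213 + u(-23))/(1068 - 2514) = (4213 + 37)/(1068 - 2514) = 4250/(-1446) = 4250*(-1/1446) = -2125/723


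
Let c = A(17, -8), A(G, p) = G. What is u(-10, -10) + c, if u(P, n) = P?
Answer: 7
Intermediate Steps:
c = 17
u(-10, -10) + c = -10 + 17 = 7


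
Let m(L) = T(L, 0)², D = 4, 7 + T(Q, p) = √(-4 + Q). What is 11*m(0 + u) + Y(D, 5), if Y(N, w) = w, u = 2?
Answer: 522 - 154*I*√2 ≈ 522.0 - 217.79*I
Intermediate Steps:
T(Q, p) = -7 + √(-4 + Q)
m(L) = (-7 + √(-4 + L))²
11*m(0 + u) + Y(D, 5) = 11*(-7 + √(-4 + (0 + 2)))² + 5 = 11*(-7 + √(-4 + 2))² + 5 = 11*(-7 + √(-2))² + 5 = 11*(-7 + I*√2)² + 5 = 5 + 11*(-7 + I*√2)²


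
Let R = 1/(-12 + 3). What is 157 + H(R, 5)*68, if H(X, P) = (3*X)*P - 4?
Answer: -685/3 ≈ -228.33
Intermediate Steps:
R = -⅑ (R = 1/(-9) = -⅑ ≈ -0.11111)
H(X, P) = -4 + 3*P*X (H(X, P) = 3*P*X - 4 = -4 + 3*P*X)
157 + H(R, 5)*68 = 157 + (-4 + 3*5*(-⅑))*68 = 157 + (-4 - 5/3)*68 = 157 - 17/3*68 = 157 - 1156/3 = -685/3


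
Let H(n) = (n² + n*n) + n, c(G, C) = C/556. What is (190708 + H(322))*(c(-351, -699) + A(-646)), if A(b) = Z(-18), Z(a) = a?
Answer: -2132823693/278 ≈ -7.6720e+6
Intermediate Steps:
c(G, C) = C/556 (c(G, C) = C*(1/556) = C/556)
A(b) = -18
H(n) = n + 2*n² (H(n) = (n² + n²) + n = 2*n² + n = n + 2*n²)
(190708 + H(322))*(c(-351, -699) + A(-646)) = (190708 + 322*(1 + 2*322))*((1/556)*(-699) - 18) = (190708 + 322*(1 + 644))*(-699/556 - 18) = (190708 + 322*645)*(-10707/556) = (190708 + 207690)*(-10707/556) = 398398*(-10707/556) = -2132823693/278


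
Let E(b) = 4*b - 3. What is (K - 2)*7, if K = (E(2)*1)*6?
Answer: 196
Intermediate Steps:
E(b) = -3 + 4*b
K = 30 (K = ((-3 + 4*2)*1)*6 = ((-3 + 8)*1)*6 = (5*1)*6 = 5*6 = 30)
(K - 2)*7 = (30 - 2)*7 = 28*7 = 196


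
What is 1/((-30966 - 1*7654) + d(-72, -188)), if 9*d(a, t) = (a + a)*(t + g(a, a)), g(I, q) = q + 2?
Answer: -1/34492 ≈ -2.8992e-5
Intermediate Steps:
g(I, q) = 2 + q
d(a, t) = 2*a*(2 + a + t)/9 (d(a, t) = ((a + a)*(t + (2 + a)))/9 = ((2*a)*(2 + a + t))/9 = (2*a*(2 + a + t))/9 = 2*a*(2 + a + t)/9)
1/((-30966 - 1*7654) + d(-72, -188)) = 1/((-30966 - 1*7654) + (2/9)*(-72)*(2 - 72 - 188)) = 1/((-30966 - 7654) + (2/9)*(-72)*(-258)) = 1/(-38620 + 4128) = 1/(-34492) = -1/34492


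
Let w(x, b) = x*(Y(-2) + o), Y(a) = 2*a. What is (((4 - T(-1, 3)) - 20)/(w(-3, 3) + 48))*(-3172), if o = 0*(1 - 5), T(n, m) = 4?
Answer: 3172/3 ≈ 1057.3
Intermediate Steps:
o = 0 (o = 0*(-4) = 0)
w(x, b) = -4*x (w(x, b) = x*(2*(-2) + 0) = x*(-4 + 0) = x*(-4) = -4*x)
(((4 - T(-1, 3)) - 20)/(w(-3, 3) + 48))*(-3172) = (((4 - 1*4) - 20)/(-4*(-3) + 48))*(-3172) = (((4 - 4) - 20)/(12 + 48))*(-3172) = ((0 - 20)/60)*(-3172) = -20*1/60*(-3172) = -⅓*(-3172) = 3172/3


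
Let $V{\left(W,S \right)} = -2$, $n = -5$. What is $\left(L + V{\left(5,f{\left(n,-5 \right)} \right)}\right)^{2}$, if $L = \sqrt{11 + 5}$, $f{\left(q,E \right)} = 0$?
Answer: $4$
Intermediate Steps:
$L = 4$ ($L = \sqrt{16} = 4$)
$\left(L + V{\left(5,f{\left(n,-5 \right)} \right)}\right)^{2} = \left(4 - 2\right)^{2} = 2^{2} = 4$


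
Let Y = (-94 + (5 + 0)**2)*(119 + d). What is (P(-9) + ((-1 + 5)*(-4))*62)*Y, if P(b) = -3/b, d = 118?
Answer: 16216725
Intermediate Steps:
Y = -16353 (Y = (-94 + (5 + 0)**2)*(119 + 118) = (-94 + 5**2)*237 = (-94 + 25)*237 = -69*237 = -16353)
(P(-9) + ((-1 + 5)*(-4))*62)*Y = (-3/(-9) + ((-1 + 5)*(-4))*62)*(-16353) = (-3*(-1/9) + (4*(-4))*62)*(-16353) = (1/3 - 16*62)*(-16353) = (1/3 - 992)*(-16353) = -2975/3*(-16353) = 16216725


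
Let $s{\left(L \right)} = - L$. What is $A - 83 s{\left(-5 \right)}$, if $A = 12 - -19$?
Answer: $-384$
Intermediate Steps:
$A = 31$ ($A = 12 + 19 = 31$)
$A - 83 s{\left(-5 \right)} = 31 - 83 \left(\left(-1\right) \left(-5\right)\right) = 31 - 415 = -384$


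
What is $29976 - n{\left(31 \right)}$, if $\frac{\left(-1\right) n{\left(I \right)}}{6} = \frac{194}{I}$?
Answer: $\frac{930420}{31} \approx 30014.0$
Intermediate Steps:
$n{\left(I \right)} = - \frac{1164}{I}$ ($n{\left(I \right)} = - 6 \frac{194}{I} = - \frac{1164}{I}$)
$29976 - n{\left(31 \right)} = 29976 - - \frac{1164}{31} = 29976 + \frac{1164}{31} = \frac{930420}{31}$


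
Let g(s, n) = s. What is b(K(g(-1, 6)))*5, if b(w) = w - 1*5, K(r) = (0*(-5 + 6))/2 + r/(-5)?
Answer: -24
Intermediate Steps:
K(r) = -r/5 (K(r) = (0*1)*(½) + r*(-⅕) = 0*(½) - r/5 = 0 - r/5 = -r/5)
b(w) = -5 + w (b(w) = w - 5 = -5 + w)
b(K(g(-1, 6)))*5 = (-5 - ⅕*(-1))*5 = (-5 + ⅕)*5 = -24/5*5 = -24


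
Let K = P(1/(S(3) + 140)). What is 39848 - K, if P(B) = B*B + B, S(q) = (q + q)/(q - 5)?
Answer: 747906974/18769 ≈ 39848.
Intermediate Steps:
S(q) = 2*q/(-5 + q) (S(q) = (2*q)/(-5 + q) = 2*q/(-5 + q))
P(B) = B + B² (P(B) = B² + B = B + B²)
K = 138/18769 (K = (1 + 1/(2*3/(-5 + 3) + 140))/(2*3/(-5 + 3) + 140) = (1 + 1/(2*3/(-2) + 140))/(2*3/(-2) + 140) = (1 + 1/(2*3*(-½) + 140))/(2*3*(-½) + 140) = (1 + 1/(-3 + 140))/(-3 + 140) = (1 + 1/137)/137 = (1/137)*(138/137) = 138/18769 ≈ 0.0073525)
39848 - K = 39848 - 1*138/18769 = 39848 - 138/18769 = 747906974/18769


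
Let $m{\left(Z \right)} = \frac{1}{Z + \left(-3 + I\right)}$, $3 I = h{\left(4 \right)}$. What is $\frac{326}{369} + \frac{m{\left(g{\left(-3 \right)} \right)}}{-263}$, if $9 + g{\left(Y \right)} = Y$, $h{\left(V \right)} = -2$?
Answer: $\frac{4030793}{4561209} \approx 0.88371$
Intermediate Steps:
$I = - \frac{2}{3}$ ($I = \frac{1}{3} \left(-2\right) = - \frac{2}{3} \approx -0.66667$)
$g{\left(Y \right)} = -9 + Y$
$m{\left(Z \right)} = \frac{1}{- \frac{11}{3} + Z}$ ($m{\left(Z \right)} = \frac{1}{Z - \frac{11}{3}} = \frac{1}{- \frac{11}{3} + Z}$)
$\frac{326}{369} + \frac{m{\left(g{\left(-3 \right)} \right)}}{-263} = \frac{326}{369} + \frac{3 \frac{1}{-11 + 3 \left(-9 - 3\right)}}{-263} = 326 \cdot \frac{1}{369} + \frac{3}{-11 + 3 \left(-12\right)} \left(- \frac{1}{263}\right) = \frac{326}{369} + \frac{3}{-11 - 36} \left(- \frac{1}{263}\right) = \frac{326}{369} + \frac{3}{-47} \left(- \frac{1}{263}\right) = \frac{326}{369} + 3 \left(- \frac{1}{47}\right) \left(- \frac{1}{263}\right) = \frac{326}{369} - - \frac{3}{12361} = \frac{326}{369} + \frac{3}{12361} = \frac{4030793}{4561209}$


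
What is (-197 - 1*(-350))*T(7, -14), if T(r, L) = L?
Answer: -2142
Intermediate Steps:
(-197 - 1*(-350))*T(7, -14) = (-197 - 1*(-350))*(-14) = (-197 + 350)*(-14) = 153*(-14) = -2142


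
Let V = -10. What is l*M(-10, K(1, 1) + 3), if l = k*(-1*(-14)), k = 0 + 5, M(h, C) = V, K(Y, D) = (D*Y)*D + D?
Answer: -700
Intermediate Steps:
K(Y, D) = D + Y*D**2 (K(Y, D) = Y*D**2 + D = D + Y*D**2)
M(h, C) = -10
k = 5
l = 70 (l = 5*(-1*(-14)) = 5*14 = 70)
l*M(-10, K(1, 1) + 3) = 70*(-10) = -700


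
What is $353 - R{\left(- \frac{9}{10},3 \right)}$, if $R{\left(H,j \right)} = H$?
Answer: $\frac{3539}{10} \approx 353.9$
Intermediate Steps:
$353 - R{\left(- \frac{9}{10},3 \right)} = 353 - - \frac{9}{10} = 353 + \frac{9}{10} = \frac{3539}{10}$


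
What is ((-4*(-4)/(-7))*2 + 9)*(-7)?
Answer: -31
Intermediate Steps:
((-4*(-4)/(-7))*2 + 9)*(-7) = ((16*(-1/7))*2 + 9)*(-7) = (-16/7*2 + 9)*(-7) = (-32/7 + 9)*(-7) = (31/7)*(-7) = -31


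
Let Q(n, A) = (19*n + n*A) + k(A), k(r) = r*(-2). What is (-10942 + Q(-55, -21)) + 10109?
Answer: -681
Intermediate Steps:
k(r) = -2*r
Q(n, A) = -2*A + 19*n + A*n (Q(n, A) = (19*n + n*A) - 2*A = (19*n + A*n) - 2*A = -2*A + 19*n + A*n)
(-10942 + Q(-55, -21)) + 10109 = (-10942 + (-2*(-21) + 19*(-55) - 21*(-55))) + 10109 = (-10942 + (42 - 1045 + 1155)) + 10109 = (-10942 + 152) + 10109 = -10790 + 10109 = -681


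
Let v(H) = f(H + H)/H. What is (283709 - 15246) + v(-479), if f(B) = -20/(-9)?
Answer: 1157343973/4311 ≈ 2.6846e+5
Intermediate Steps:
f(B) = 20/9 (f(B) = -20*(-⅑) = 20/9)
v(H) = 20/(9*H)
(283709 - 15246) + v(-479) = (283709 - 15246) + (20/9)/(-479) = 268463 + (20/9)*(-1/479) = 268463 - 20/4311 = 1157343973/4311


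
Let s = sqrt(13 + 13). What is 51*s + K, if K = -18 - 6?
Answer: -24 + 51*sqrt(26) ≈ 236.05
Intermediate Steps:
s = sqrt(26) ≈ 5.0990
K = -24
51*s + K = 51*sqrt(26) - 24 = -24 + 51*sqrt(26)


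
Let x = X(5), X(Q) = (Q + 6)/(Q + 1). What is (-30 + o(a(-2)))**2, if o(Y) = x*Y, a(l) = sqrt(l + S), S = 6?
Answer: 6241/9 ≈ 693.44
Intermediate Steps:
X(Q) = (6 + Q)/(1 + Q)
x = 11/6 (x = (6 + 5)/(1 + 5) = 11/6 ≈ 1.8333)
a(l) = sqrt(6 + l) (a(l) = sqrt(l + 6) = sqrt(6 + l))
o(Y) = 11*Y/6
(-30 + o(a(-2)))**2 = (-30 + 11*sqrt(6 - 2)/6)**2 = (-30 + 11*sqrt(4)/6)**2 = (-30 + (11/6)*2)**2 = (-30 + 11/3)**2 = (-79/3)**2 = 6241/9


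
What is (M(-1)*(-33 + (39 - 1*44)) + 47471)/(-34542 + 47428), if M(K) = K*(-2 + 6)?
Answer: 47623/12886 ≈ 3.6957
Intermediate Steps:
M(K) = 4*K (M(K) = K*4 = 4*K)
(M(-1)*(-33 + (39 - 1*44)) + 47471)/(-34542 + 47428) = ((4*(-1))*(-33 + (39 - 1*44)) + 47471)/(-34542 + 47428) = (-4*(-33 + (39 - 44)) + 47471)/12886 = (-4*(-33 - 5) + 47471)*(1/12886) = (-4*(-38) + 47471)*(1/12886) = (152 + 47471)*(1/12886) = 47623*(1/12886) = 47623/12886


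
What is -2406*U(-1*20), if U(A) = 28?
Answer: -67368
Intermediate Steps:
-2406*U(-1*20) = -2406*28 = -67368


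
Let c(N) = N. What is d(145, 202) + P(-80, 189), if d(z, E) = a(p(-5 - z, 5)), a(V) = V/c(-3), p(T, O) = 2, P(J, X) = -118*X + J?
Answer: -67148/3 ≈ -22383.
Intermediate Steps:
P(J, X) = J - 118*X
a(V) = -V/3 (a(V) = V/(-3) = V*(-1/3) = -V/3)
d(z, E) = -2/3 (d(z, E) = -1/3*2 = -2/3)
d(145, 202) + P(-80, 189) = -2/3 + (-80 - 118*189) = -2/3 + (-80 - 22302) = -2/3 - 22382 = -67148/3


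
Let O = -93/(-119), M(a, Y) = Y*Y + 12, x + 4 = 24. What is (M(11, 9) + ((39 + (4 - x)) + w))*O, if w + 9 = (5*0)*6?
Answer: 9951/119 ≈ 83.622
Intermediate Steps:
x = 20 (x = -4 + 24 = 20)
w = -9 (w = -9 + (5*0)*6 = -9 + 0*6 = -9 + 0 = -9)
M(a, Y) = 12 + Y**2 (M(a, Y) = Y**2 + 12 = 12 + Y**2)
O = 93/119 (O = -93*(-1/119) = 93/119 ≈ 0.78151)
(M(11, 9) + ((39 + (4 - x)) + w))*O = ((12 + 9**2) + ((39 + (4 - 1*20)) - 9))*(93/119) = ((12 + 81) + ((39 + (4 - 20)) - 9))*(93/119) = (93 + ((39 - 16) - 9))*(93/119) = (93 + (23 - 9))*(93/119) = (93 + 14)*(93/119) = 107*(93/119) = 9951/119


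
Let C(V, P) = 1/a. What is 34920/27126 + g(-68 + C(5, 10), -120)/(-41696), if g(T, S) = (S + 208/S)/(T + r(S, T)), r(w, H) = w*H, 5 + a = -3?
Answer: 4918254358891/3820519198650 ≈ 1.2873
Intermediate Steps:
a = -8 (a = -5 - 3 = -8)
C(V, P) = -⅛ (C(V, P) = 1/(-8) = -⅛)
r(w, H) = H*w
g(T, S) = (S + 208/S)/(T + S*T) (g(T, S) = (S + 208/S)/(T + T*S) = (S + 208/S)/(T + S*T))
34920/27126 + g(-68 + C(5, 10), -120)/(-41696) = 34920/27126 + ((208 + (-120)²)/((-120)*(-68 - ⅛)*(1 - 120)))/(-41696) = 34920*(1/27126) - 1/120*(208 + 14400)/(-545/8*(-119))*(-1/41696) = 1940/1507 - 1/120*(-8/545)*(-1/119)*14608*(-1/41696) = 1940/1507 - 14608/972825*(-1/41696) = 1940/1507 + 913/2535181950 = 4918254358891/3820519198650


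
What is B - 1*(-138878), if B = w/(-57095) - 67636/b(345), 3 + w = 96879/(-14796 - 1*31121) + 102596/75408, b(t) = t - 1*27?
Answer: 121074155979916020557/873139486112980 ≈ 1.3867e+5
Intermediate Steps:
b(t) = -27 + t (b(t) = t - 27 = -27 + t)
w = -3245519627/865627284 (w = -3 + (96879/(-14796 - 1*31121) + 102596/75408) = -3 + (96879/(-14796 - 31121) + 102596*(1/75408)) = -3 + (96879/(-45917) + 25649/18852) = -3 + (96879*(-1/45917) + 25649/18852) = -3 + (-96879/45917 + 25649/18852) = -3 - 648637775/865627284 = -3245519627/865627284 ≈ -3.7493)
B = -185709572482415883/873139486112980 (B = -3245519627/865627284/(-57095) - 67636/(-27 + 345) = -3245519627/865627284*(-1/57095) - 67636/318 = 3245519627/49422989779980 - 67636*1/318 = 3245519627/49422989779980 - 33818/159 = -185709572482415883/873139486112980 ≈ -212.69)
B - 1*(-138878) = -185709572482415883/873139486112980 - 1*(-138878) = -185709572482415883/873139486112980 + 138878 = 121074155979916020557/873139486112980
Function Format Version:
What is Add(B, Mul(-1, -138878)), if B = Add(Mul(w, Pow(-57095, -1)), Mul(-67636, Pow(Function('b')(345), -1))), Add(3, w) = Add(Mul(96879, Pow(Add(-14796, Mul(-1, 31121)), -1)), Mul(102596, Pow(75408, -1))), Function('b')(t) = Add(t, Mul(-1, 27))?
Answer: Rational(121074155979916020557, 873139486112980) ≈ 1.3867e+5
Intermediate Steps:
Function('b')(t) = Add(-27, t) (Function('b')(t) = Add(t, -27) = Add(-27, t))
w = Rational(-3245519627, 865627284) (w = Add(-3, Add(Mul(96879, Pow(Add(-14796, Mul(-1, 31121)), -1)), Mul(102596, Pow(75408, -1)))) = Add(-3, Add(Mul(96879, Pow(Add(-14796, -31121), -1)), Mul(102596, Rational(1, 75408)))) = Add(-3, Add(Mul(96879, Pow(-45917, -1)), Rational(25649, 18852))) = Add(-3, Add(Mul(96879, Rational(-1, 45917)), Rational(25649, 18852))) = Add(-3, Add(Rational(-96879, 45917), Rational(25649, 18852))) = Add(-3, Rational(-648637775, 865627284)) = Rational(-3245519627, 865627284) ≈ -3.7493)
B = Rational(-185709572482415883, 873139486112980) (B = Add(Mul(Rational(-3245519627, 865627284), Pow(-57095, -1)), Mul(-67636, Pow(Add(-27, 345), -1))) = Add(Mul(Rational(-3245519627, 865627284), Rational(-1, 57095)), Mul(-67636, Pow(318, -1))) = Add(Rational(3245519627, 49422989779980), Mul(-67636, Rational(1, 318))) = Add(Rational(3245519627, 49422989779980), Rational(-33818, 159)) = Rational(-185709572482415883, 873139486112980) ≈ -212.69)
Add(B, Mul(-1, -138878)) = Add(Rational(-185709572482415883, 873139486112980), Mul(-1, -138878)) = Add(Rational(-185709572482415883, 873139486112980), 138878) = Rational(121074155979916020557, 873139486112980)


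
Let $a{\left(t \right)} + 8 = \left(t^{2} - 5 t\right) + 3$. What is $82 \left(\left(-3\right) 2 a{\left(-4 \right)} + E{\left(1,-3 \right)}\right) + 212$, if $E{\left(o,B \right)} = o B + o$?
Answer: $-15204$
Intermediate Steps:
$E{\left(o,B \right)} = o + B o$ ($E{\left(o,B \right)} = B o + o = o + B o$)
$a{\left(t \right)} = -5 + t^{2} - 5 t$ ($a{\left(t \right)} = -8 + \left(\left(t^{2} - 5 t\right) + 3\right) = -8 + \left(3 + t^{2} - 5 t\right) = -5 + t^{2} - 5 t$)
$82 \left(\left(-3\right) 2 a{\left(-4 \right)} + E{\left(1,-3 \right)}\right) + 212 = 82 \left(\left(-3\right) 2 \left(-5 + \left(-4\right)^{2} - -20\right) + 1 \left(1 - 3\right)\right) + 212 = 82 \left(- 6 \left(-5 + 16 + 20\right) + 1 \left(-2\right)\right) + 212 = 82 \left(\left(-6\right) 31 - 2\right) + 212 = 82 \left(-186 - 2\right) + 212 = 82 \left(-188\right) + 212 = -15416 + 212 = -15204$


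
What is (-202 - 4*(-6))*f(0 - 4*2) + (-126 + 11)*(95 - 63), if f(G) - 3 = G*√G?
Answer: -4214 + 2848*I*√2 ≈ -4214.0 + 4027.7*I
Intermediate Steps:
f(G) = 3 + G^(3/2) (f(G) = 3 + G*√G = 3 + G^(3/2))
(-202 - 4*(-6))*f(0 - 4*2) + (-126 + 11)*(95 - 63) = (-202 - 4*(-6))*(3 + (0 - 4*2)^(3/2)) + (-126 + 11)*(95 - 63) = (-202 + 24)*(3 + (0 - 8)^(3/2)) - 115*32 = -178*(3 + (-8)^(3/2)) - 3680 = -178*(3 - 16*I*√2) - 3680 = (-534 + 2848*I*√2) - 3680 = -4214 + 2848*I*√2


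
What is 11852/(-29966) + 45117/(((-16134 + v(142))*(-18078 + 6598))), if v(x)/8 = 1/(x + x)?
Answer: -77881736056979/197033608278080 ≈ -0.39527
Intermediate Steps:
v(x) = 4/x (v(x) = 8/(x + x) = 8/((2*x)) = 8*(1/(2*x)) = 4/x)
11852/(-29966) + 45117/(((-16134 + v(142))*(-18078 + 6598))) = 11852/(-29966) + 45117/(((-16134 + 4/142)*(-18078 + 6598))) = 11852*(-1/29966) + 45117/(((-16134 + 4*(1/142))*(-11480))) = -5926/14983 + 45117/(((-16134 + 2/71)*(-11480))) = -5926/14983 + 45117/((-1145512/71*(-11480))) = -5926/14983 + 45117/(13150477760/71) = -5926/14983 + 45117*(71/13150477760) = -5926/14983 + 3203307/13150477760 = -77881736056979/197033608278080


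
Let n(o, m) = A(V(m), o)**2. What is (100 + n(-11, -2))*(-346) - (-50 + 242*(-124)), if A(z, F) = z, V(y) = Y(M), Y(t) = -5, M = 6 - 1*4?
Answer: -13192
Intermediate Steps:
M = 2 (M = 6 - 4 = 2)
V(y) = -5
n(o, m) = 25 (n(o, m) = (-5)**2 = 25)
(100 + n(-11, -2))*(-346) - (-50 + 242*(-124)) = (100 + 25)*(-346) - (-50 + 242*(-124)) = 125*(-346) - (-50 - 30008) = -43250 - 1*(-30058) = -43250 + 30058 = -13192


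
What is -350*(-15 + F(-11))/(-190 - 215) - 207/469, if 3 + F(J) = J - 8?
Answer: -1231477/37989 ≈ -32.417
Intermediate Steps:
F(J) = -11 + J (F(J) = -3 + (J - 8) = -3 + (-8 + J) = -11 + J)
-350*(-15 + F(-11))/(-190 - 215) - 207/469 = -350*(-15 + (-11 - 11))/(-190 - 215) - 207/469 = -350/((-405/(-15 - 22))) - 207*1/469 = -350/((-405/(-37))) - 207/469 = -350/((-405*(-1/37))) - 207/469 = -350/405/37 - 207/469 = -350*37/405 - 207/469 = -2590/81 - 207/469 = -1231477/37989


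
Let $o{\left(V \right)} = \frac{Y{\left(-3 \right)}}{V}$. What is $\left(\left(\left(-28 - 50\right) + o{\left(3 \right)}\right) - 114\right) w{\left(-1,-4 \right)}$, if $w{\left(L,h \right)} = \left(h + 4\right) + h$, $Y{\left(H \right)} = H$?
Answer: $772$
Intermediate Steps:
$w{\left(L,h \right)} = 4 + 2 h$ ($w{\left(L,h \right)} = \left(4 + h\right) + h = 4 + 2 h$)
$o{\left(V \right)} = - \frac{3}{V}$
$\left(\left(\left(-28 - 50\right) + o{\left(3 \right)}\right) - 114\right) w{\left(-1,-4 \right)} = \left(\left(\left(-28 - 50\right) - \frac{3}{3}\right) - 114\right) \left(4 + 2 \left(-4\right)\right) = \left(\left(-78 - 1\right) - 114\right) \left(4 - 8\right) = \left(\left(-78 - 1\right) - 114\right) \left(-4\right) = \left(-79 - 114\right) \left(-4\right) = \left(-193\right) \left(-4\right) = 772$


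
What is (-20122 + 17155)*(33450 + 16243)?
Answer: -147439131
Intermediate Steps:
(-20122 + 17155)*(33450 + 16243) = -2967*49693 = -147439131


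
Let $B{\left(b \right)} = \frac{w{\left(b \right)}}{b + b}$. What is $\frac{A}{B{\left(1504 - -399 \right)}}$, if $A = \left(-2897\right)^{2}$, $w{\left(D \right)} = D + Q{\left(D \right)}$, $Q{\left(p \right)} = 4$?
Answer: $\frac{31942269854}{1907} \approx 1.675 \cdot 10^{7}$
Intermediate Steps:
$w{\left(D \right)} = 4 + D$ ($w{\left(D \right)} = D + 4 = 4 + D$)
$B{\left(b \right)} = \frac{4 + b}{2 b}$ ($B{\left(b \right)} = \frac{4 + b}{b + b} = \frac{4 + b}{2 b}$)
$A = 8392609$
$\frac{A}{B{\left(1504 - -399 \right)}} = \frac{8392609}{\frac{1}{2} \frac{1}{1504 - -399} \left(4 + \left(1504 - -399\right)\right)} = \frac{8392609}{\frac{1}{2} \frac{1}{1504 + 399} \left(4 + \left(1504 + 399\right)\right)} = \frac{8392609}{\frac{1}{2} \cdot \frac{1}{1903} \left(4 + 1903\right)} = \frac{8392609}{\frac{1}{2} \cdot \frac{1}{1903} \cdot 1907} = \frac{8392609}{\frac{1907}{3806}} = 8392609 \cdot \frac{3806}{1907} = \frac{31942269854}{1907}$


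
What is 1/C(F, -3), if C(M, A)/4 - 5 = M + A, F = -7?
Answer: -1/20 ≈ -0.050000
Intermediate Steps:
C(M, A) = 20 + 4*A + 4*M (C(M, A) = 20 + 4*(M + A) = 20 + 4*(A + M) = 20 + (4*A + 4*M) = 20 + 4*A + 4*M)
1/C(F, -3) = 1/(20 + 4*(-3) + 4*(-7)) = 1/(20 - 12 - 28) = 1/(-20) = -1/20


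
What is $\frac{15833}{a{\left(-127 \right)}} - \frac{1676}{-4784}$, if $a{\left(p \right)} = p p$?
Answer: $\frac{25694319}{19290284} \approx 1.332$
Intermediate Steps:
$a{\left(p \right)} = p^{2}$
$\frac{15833}{a{\left(-127 \right)}} - \frac{1676}{-4784} = \frac{15833}{\left(-127\right)^{2}} - \frac{1676}{-4784} = \frac{15833}{16129} - - \frac{419}{1196} = 15833 \cdot \frac{1}{16129} + \frac{419}{1196} = \frac{15833}{16129} + \frac{419}{1196} = \frac{25694319}{19290284}$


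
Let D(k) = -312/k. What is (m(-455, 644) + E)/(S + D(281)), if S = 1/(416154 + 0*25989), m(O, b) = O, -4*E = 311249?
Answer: 18305030785953/259679534 ≈ 70491.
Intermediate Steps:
E = -311249/4 (E = -¼*311249 = -311249/4 ≈ -77812.)
S = 1/416154 (S = 1/(416154 + 0) = 1/416154 ≈ 2.4030e-6)
(m(-455, 644) + E)/(S + D(281)) = (-455 - 311249/4)/(1/416154 - 312/281) = -313069/(4*(1/416154 - 312*1/281)) = -313069/(4*(1/416154 - 312/281)) = -313069/(4*(-129839767/116939274)) = -313069/4*(-116939274/129839767) = 18305030785953/259679534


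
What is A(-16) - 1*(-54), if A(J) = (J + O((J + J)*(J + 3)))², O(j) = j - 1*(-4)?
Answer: 163270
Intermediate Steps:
O(j) = 4 + j (O(j) = j + 4 = 4 + j)
A(J) = (4 + J + 2*J*(3 + J))² (A(J) = (J + (4 + (J + J)*(J + 3)))² = (J + (4 + (2*J)*(3 + J)))² = (J + (4 + 2*J*(3 + J)))² = (4 + J + 2*J*(3 + J))²)
A(-16) - 1*(-54) = (4 - 16 + 2*(-16)*(3 - 16))² - 1*(-54) = (4 - 16 + 2*(-16)*(-13))² + 54 = (4 - 16 + 416)² + 54 = 404² + 54 = 163216 + 54 = 163270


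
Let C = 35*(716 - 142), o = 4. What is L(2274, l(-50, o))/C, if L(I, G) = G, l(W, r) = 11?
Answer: 11/20090 ≈ 0.00054754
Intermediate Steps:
C = 20090 (C = 35*574 = 20090)
L(2274, l(-50, o))/C = 11/20090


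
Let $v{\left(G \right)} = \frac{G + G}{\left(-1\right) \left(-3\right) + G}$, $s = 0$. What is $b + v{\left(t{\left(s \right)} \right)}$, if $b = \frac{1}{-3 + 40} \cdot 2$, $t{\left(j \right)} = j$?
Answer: $\frac{2}{37} \approx 0.054054$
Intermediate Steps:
$v{\left(G \right)} = \frac{2 G}{3 + G}$
$b = \frac{2}{37}$ ($b = \frac{1}{37} \cdot 2 = \frac{2}{37} \approx 0.054054$)
$b + v{\left(t{\left(s \right)} \right)} = \frac{2}{37} + 2 \cdot 0 \frac{1}{3 + 0} = \frac{2}{37} + 2 \cdot 0 \cdot \frac{1}{3} = \frac{2}{37} + 0 = \frac{2}{37}$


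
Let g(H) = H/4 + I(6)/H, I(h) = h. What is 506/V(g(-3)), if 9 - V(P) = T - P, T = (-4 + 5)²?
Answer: 2024/21 ≈ 96.381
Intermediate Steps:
T = 1 (T = 1² = 1)
g(H) = 6/H + H/4 (g(H) = H/4 + 6/H = 6/H + H/4)
V(P) = 8 + P (V(P) = 9 - (1 - P) = 9 + (-1 + P) = 8 + P)
506/V(g(-3)) = 506/(8 + (6/(-3) + (¼)*(-3))) = 506/(8 + (6*(-⅓) - ¾)) = 506/(8 + (-2 - ¾)) = 506/(8 - 11/4) = 506/(21/4) = 506*(4/21) = 2024/21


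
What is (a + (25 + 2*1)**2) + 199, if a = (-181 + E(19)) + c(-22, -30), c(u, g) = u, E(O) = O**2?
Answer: 1086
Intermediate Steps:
a = 158 (a = (-181 + 19**2) - 22 = (-181 + 361) - 22 = 180 - 22 = 158)
(a + (25 + 2*1)**2) + 199 = (158 + (25 + 2*1)**2) + 199 = (158 + (25 + 2)**2) + 199 = (158 + 27**2) + 199 = (158 + 729) + 199 = 887 + 199 = 1086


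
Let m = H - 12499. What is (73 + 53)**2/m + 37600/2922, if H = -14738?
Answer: 23279084/1894917 ≈ 12.285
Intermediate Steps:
m = -27237 (m = -14738 - 12499 = -27237)
(73 + 53)**2/m + 37600/2922 = (73 + 53)**2/(-27237) + 37600/2922 = 126**2*(-1/27237) + 37600*(1/2922) = 15876*(-1/27237) + 18800/1461 = -756/1297 + 18800/1461 = 23279084/1894917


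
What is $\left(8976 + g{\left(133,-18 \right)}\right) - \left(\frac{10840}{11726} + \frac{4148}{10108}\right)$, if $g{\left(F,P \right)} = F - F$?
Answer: $\frac{132966853505}{14815801} \approx 8974.7$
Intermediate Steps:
$g{\left(F,P \right)} = 0$
$\left(8976 + g{\left(133,-18 \right)}\right) - \left(\frac{10840}{11726} + \frac{4148}{10108}\right) = \left(8976 + 0\right) - \left(\frac{10840}{11726} + \frac{4148}{10108}\right) = 8976 - \left(10840 \cdot \frac{1}{11726} + 4148 \cdot \frac{1}{10108}\right) = 8976 - \left(\frac{5420}{5863} + \frac{1037}{2527}\right) = 8976 - \frac{19776271}{14815801} = \frac{132966853505}{14815801}$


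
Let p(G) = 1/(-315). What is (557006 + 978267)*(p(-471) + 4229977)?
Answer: 2045663384261842/315 ≈ 6.4942e+12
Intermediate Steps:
p(G) = -1/315
(557006 + 978267)*(p(-471) + 4229977) = (557006 + 978267)*(-1/315 + 4229977) = 1535273*(1332442754/315) = 2045663384261842/315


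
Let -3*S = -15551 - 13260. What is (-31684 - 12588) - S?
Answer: -161627/3 ≈ -53876.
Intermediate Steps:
S = 28811/3 (S = -(-15551 - 13260)/3 = -⅓*(-28811) = 28811/3 ≈ 9603.7)
(-31684 - 12588) - S = (-31684 - 12588) - 1*28811/3 = -44272 - 28811/3 = -161627/3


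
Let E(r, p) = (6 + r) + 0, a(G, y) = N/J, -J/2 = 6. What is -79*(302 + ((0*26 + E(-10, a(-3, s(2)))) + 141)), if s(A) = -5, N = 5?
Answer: -34681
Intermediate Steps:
J = -12 (J = -2*6 = -12)
a(G, y) = -5/12 (a(G, y) = 5/(-12) = 5*(-1/12) = -5/12)
E(r, p) = 6 + r
-79*(302 + ((0*26 + E(-10, a(-3, s(2)))) + 141)) = -79*(302 + ((0*26 + (6 - 10)) + 141)) = -79*(302 + ((0 - 4) + 141)) = -79*(302 + (-4 + 141)) = -79*(302 + 137) = -79*439 = -34681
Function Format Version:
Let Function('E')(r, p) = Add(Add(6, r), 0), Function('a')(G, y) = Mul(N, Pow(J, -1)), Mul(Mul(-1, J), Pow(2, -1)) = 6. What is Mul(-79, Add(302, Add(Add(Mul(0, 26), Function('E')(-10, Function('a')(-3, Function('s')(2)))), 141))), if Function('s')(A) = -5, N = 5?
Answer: -34681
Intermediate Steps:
J = -12 (J = Mul(-2, 6) = -12)
Function('a')(G, y) = Rational(-5, 12) (Function('a')(G, y) = Mul(5, Pow(-12, -1)) = Mul(5, Rational(-1, 12)) = Rational(-5, 12))
Function('E')(r, p) = Add(6, r)
Mul(-79, Add(302, Add(Add(Mul(0, 26), Function('E')(-10, Function('a')(-3, Function('s')(2)))), 141))) = Mul(-79, Add(302, Add(Add(Mul(0, 26), Add(6, -10)), 141))) = Mul(-79, Add(302, Add(Add(0, -4), 141))) = Mul(-79, Add(302, Add(-4, 141))) = Mul(-79, Add(302, 137)) = Mul(-79, 439) = -34681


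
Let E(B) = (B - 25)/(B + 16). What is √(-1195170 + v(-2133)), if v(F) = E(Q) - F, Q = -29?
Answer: I*√201622551/13 ≈ 1092.3*I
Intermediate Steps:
E(B) = (-25 + B)/(16 + B)
v(F) = 54/13 - F (v(F) = (-25 - 29)/(16 - 29) - F = -54/(-13) - F = -1/13*(-54) - F = 54/13 - F)
√(-1195170 + v(-2133)) = √(-1195170 + (54/13 - 1*(-2133))) = √(-1195170 + (54/13 + 2133)) = √(-1195170 + 27783/13) = √(-15509427/13) = I*√201622551/13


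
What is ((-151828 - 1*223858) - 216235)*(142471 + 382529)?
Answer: -310758525000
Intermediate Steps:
((-151828 - 1*223858) - 216235)*(142471 + 382529) = ((-151828 - 223858) - 216235)*525000 = (-375686 - 216235)*525000 = -591921*525000 = -310758525000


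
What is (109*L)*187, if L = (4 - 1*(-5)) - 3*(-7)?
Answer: 611490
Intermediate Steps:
L = 30 (L = (4 + 5) + 21 = 9 + 21 = 30)
(109*L)*187 = (109*30)*187 = 3270*187 = 611490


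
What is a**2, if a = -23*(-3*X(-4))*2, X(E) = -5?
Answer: 476100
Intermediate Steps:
a = -690 (a = -23*(-3*(-5))*2 = -345*2 = -23*30 = -690)
a**2 = (-690)**2 = 476100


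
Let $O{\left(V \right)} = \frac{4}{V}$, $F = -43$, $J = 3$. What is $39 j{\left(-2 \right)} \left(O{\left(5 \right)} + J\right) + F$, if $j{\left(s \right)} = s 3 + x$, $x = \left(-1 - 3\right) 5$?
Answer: $- \frac{19481}{5} \approx -3896.2$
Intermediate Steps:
$x = -20$ ($x = \left(-1 - 3\right) 5 = \left(-4\right) 5 = -20$)
$j{\left(s \right)} = -20 + 3 s$ ($j{\left(s \right)} = s 3 - 20 = 3 s - 20 = -20 + 3 s$)
$39 j{\left(-2 \right)} \left(O{\left(5 \right)} + J\right) + F = 39 \left(-20 + 3 \left(-2\right)\right) \left(\frac{4}{5} + 3\right) - 43 = 39 \left(-20 - 6\right) \left(4 \cdot \frac{1}{5} + 3\right) - 43 = 39 \left(- 26 \left(\frac{4}{5} + 3\right)\right) - 43 = 39 \left(\left(-26\right) \frac{19}{5}\right) - 43 = 39 \left(- \frac{494}{5}\right) - 43 = - \frac{19266}{5} - 43 = - \frac{19481}{5}$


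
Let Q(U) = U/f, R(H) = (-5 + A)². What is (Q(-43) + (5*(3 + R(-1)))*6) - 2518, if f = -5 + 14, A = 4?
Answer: -21625/9 ≈ -2402.8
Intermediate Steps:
f = 9
R(H) = 1 (R(H) = (-5 + 4)² = (-1)² = 1)
Q(U) = U/9
(Q(-43) + (5*(3 + R(-1)))*6) - 2518 = ((⅑)*(-43) + (5*(3 + 1))*6) - 2518 = (-43/9 + (5*4)*6) - 2518 = (-43/9 + 20*6) - 2518 = (-43/9 + 120) - 2518 = 1037/9 - 2518 = -21625/9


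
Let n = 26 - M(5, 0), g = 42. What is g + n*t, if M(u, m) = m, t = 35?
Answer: 952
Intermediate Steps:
n = 26 (n = 26 - 1*0 = 26 + 0 = 26)
g + n*t = 42 + 26*35 = 42 + 910 = 952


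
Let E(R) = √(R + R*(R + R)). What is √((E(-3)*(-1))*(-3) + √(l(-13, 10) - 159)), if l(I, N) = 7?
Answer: √(3*√15 + 2*I*√38) ≈ 3.7789 + 1.6313*I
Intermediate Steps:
E(R) = √(R + 2*R²) (E(R) = √(R + R*(2*R)) = √(R + 2*R²))
√((E(-3)*(-1))*(-3) + √(l(-13, 10) - 159)) = √((√(-3*(1 + 2*(-3)))*(-1))*(-3) + √(7 - 159)) = √((√(-3*(1 - 6))*(-1))*(-3) + √(-152)) = √((√(-3*(-5))*(-1))*(-3) + 2*I*√38) = √((√15*(-1))*(-3) + 2*I*√38) = √(-√15*(-3) + 2*I*√38) = √(3*√15 + 2*I*√38)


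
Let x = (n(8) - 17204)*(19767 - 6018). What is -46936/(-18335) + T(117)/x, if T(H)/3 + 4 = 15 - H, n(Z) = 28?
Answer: 97228726121/37981245860 ≈ 2.5599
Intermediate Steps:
T(H) = 33 - 3*H (T(H) = -12 + 3*(15 - H) = -12 + (45 - 3*H) = 33 - 3*H)
x = -236152824 (x = (28 - 17204)*(19767 - 6018) = -17176*13749 = -236152824)
-46936/(-18335) + T(117)/x = -46936/(-18335) + (33 - 3*117)/(-236152824) = -46936*(-1/18335) + (33 - 351)*(-1/236152824) = 46936/18335 - 318*(-1/236152824) = 46936/18335 + 53/39358804 = 97228726121/37981245860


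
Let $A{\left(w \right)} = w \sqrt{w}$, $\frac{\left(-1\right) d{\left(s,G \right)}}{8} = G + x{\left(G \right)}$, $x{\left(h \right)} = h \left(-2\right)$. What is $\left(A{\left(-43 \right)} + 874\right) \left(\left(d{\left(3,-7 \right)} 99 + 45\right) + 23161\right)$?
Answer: $15436588 - 759466 i \sqrt{43} \approx 1.5437 \cdot 10^{7} - 4.9802 \cdot 10^{6} i$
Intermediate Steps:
$x{\left(h \right)} = - 2 h$
$d{\left(s,G \right)} = 8 G$ ($d{\left(s,G \right)} = - 8 \left(G - 2 G\right) = - 8 \left(- G\right) = 8 G$)
$A{\left(w \right)} = w^{\frac{3}{2}}$
$\left(A{\left(-43 \right)} + 874\right) \left(\left(d{\left(3,-7 \right)} 99 + 45\right) + 23161\right) = \left(\left(-43\right)^{\frac{3}{2}} + 874\right) \left(\left(8 \left(-7\right) 99 + 45\right) + 23161\right) = \left(- 43 i \sqrt{43} + 874\right) \left(\left(\left(-56\right) 99 + 45\right) + 23161\right) = \left(874 - 43 i \sqrt{43}\right) \left(\left(-5544 + 45\right) + 23161\right) = \left(874 - 43 i \sqrt{43}\right) \left(-5499 + 23161\right) = \left(874 - 43 i \sqrt{43}\right) 17662 = 15436588 - 759466 i \sqrt{43}$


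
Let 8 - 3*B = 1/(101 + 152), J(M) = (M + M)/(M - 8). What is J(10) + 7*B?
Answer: 21751/759 ≈ 28.657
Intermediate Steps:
J(M) = 2*M/(-8 + M) (J(M) = (2*M)/(-8 + M) = 2*M/(-8 + M))
B = 2023/759 (B = 8/3 - 1/(3*(101 + 152)) = 8/3 - 1/3/253 = 8/3 - 1/3*1/253 = 8/3 - 1/759 = 2023/759 ≈ 2.6653)
J(10) + 7*B = 2*10/(-8 + 10) + 7*(2023/759) = 2*10/2 + 14161/759 = 2*10*(1/2) + 14161/759 = 10 + 14161/759 = 21751/759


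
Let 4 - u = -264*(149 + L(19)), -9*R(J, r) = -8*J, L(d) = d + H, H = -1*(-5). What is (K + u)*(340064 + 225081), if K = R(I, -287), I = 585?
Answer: 26107438420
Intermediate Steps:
H = 5
L(d) = 5 + d (L(d) = d + 5 = 5 + d)
R(J, r) = 8*J/9 (R(J, r) = -(-8)*J/9 = 8*J/9)
K = 520 (K = (8/9)*585 = 520)
u = 45676 (u = 4 - (-264)*(149 + (5 + 19)) = 4 - (-264)*(149 + 24) = 4 - (-264)*173 = 4 - 1*(-45672) = 4 + 45672 = 45676)
(K + u)*(340064 + 225081) = (520 + 45676)*(340064 + 225081) = 46196*565145 = 26107438420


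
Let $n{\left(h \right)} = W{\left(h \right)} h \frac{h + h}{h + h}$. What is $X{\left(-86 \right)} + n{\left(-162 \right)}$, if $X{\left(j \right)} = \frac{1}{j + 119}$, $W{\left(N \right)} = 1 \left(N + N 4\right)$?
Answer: $\frac{4330261}{33} \approx 1.3122 \cdot 10^{5}$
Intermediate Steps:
$W{\left(N \right)} = 5 N$ ($W{\left(N \right)} = 1 \left(N + 4 N\right) = 1 \cdot 5 N = 5 N$)
$X{\left(j \right)} = \frac{1}{119 + j}$
$n{\left(h \right)} = 5 h^{2}$ ($n{\left(h \right)} = 5 h h \frac{h + h}{h + h} = 5 h^{2} \frac{2 h}{2 h} = 5 h^{2} \cdot 2 h \frac{1}{2 h} = 5 h^{2} \cdot 1 = 5 h^{2}$)
$X{\left(-86 \right)} + n{\left(-162 \right)} = \frac{1}{119 - 86} + 5 \left(-162\right)^{2} = \frac{1}{33} + 5 \cdot 26244 = \frac{1}{33} + 131220 = \frac{4330261}{33}$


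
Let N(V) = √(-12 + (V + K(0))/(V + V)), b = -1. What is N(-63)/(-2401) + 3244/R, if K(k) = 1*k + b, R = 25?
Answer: 3244/25 - 2*I*√1267/50421 ≈ 129.76 - 0.0014119*I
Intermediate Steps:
K(k) = -1 + k (K(k) = 1*k - 1 = k - 1 = -1 + k)
N(V) = √(-12 + (-1 + V)/(2*V)) (N(V) = √(-12 + (V + (-1 + 0))/(V + V)) = √(-12 + (V - 1)/((2*V))) = √(-12 + (-1 + V)*(1/(2*V))) = √(-12 + (-1 + V)/(2*V)))
N(-63)/(-2401) + 3244/R = (√(-46 - 2/(-63))/2)/(-2401) + 3244/25 = (√(-46 - 2*(-1/63))/2)*(-1/2401) + 3244*(1/25) = (√(-46 + 2/63)/2)*(-1/2401) + 3244/25 = (√(-2896/63)/2)*(-1/2401) + 3244/25 = ((4*I*√1267/21)/2)*(-1/2401) + 3244/25 = (2*I*√1267/21)*(-1/2401) + 3244/25 = -2*I*√1267/50421 + 3244/25 = 3244/25 - 2*I*√1267/50421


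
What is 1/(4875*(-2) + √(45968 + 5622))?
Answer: -975/9501091 - √51590/95010910 ≈ -0.00010501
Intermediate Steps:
1/(4875*(-2) + √(45968 + 5622)) = 1/(-9750 + √51590)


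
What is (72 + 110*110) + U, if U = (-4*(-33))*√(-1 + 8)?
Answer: 12172 + 132*√7 ≈ 12521.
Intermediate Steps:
U = 132*√7 ≈ 349.24
(72 + 110*110) + U = (72 + 110*110) + 132*√7 = (72 + 12100) + 132*√7 = 12172 + 132*√7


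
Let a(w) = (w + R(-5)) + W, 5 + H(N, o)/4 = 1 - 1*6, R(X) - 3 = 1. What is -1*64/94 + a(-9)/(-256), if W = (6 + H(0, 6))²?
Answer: -62289/12032 ≈ -5.1769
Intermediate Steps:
R(X) = 4 (R(X) = 3 + 1 = 4)
H(N, o) = -40 (H(N, o) = -20 + 4*(1 - 1*6) = -20 + 4*(1 - 6) = -20 + 4*(-5) = -20 - 20 = -40)
W = 1156 (W = (6 - 40)² = (-34)² = 1156)
a(w) = 1160 + w (a(w) = (w + 4) + 1156 = (4 + w) + 1156 = 1160 + w)
-1*64/94 + a(-9)/(-256) = -1*64/94 + (1160 - 9)/(-256) = -64*1/94 + 1151*(-1/256) = -32/47 - 1151/256 = -62289/12032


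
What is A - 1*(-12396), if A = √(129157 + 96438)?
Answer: 12396 + √225595 ≈ 12871.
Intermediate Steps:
A = √225595 ≈ 474.97
A - 1*(-12396) = √225595 - 1*(-12396) = √225595 + 12396 = 12396 + √225595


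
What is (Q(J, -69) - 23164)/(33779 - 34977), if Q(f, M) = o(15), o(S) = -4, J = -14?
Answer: 11584/599 ≈ 19.339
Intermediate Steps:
Q(f, M) = -4
(Q(J, -69) - 23164)/(33779 - 34977) = (-4 - 23164)/(33779 - 34977) = -23168/(-1198) = -23168*(-1/1198) = 11584/599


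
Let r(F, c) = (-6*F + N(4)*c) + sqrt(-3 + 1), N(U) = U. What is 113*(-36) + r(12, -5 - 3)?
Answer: -4172 + I*sqrt(2) ≈ -4172.0 + 1.4142*I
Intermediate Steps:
r(F, c) = -6*F + 4*c + I*sqrt(2) (r(F, c) = (-6*F + 4*c) + sqrt(-3 + 1) = (-6*F + 4*c) + sqrt(-2) = (-6*F + 4*c) + I*sqrt(2) = -6*F + 4*c + I*sqrt(2))
113*(-36) + r(12, -5 - 3) = 113*(-36) + (-6*12 + 4*(-5 - 3) + I*sqrt(2)) = -4068 + (-72 + 4*(-8) + I*sqrt(2)) = -4068 + (-72 - 32 + I*sqrt(2)) = -4068 + (-104 + I*sqrt(2)) = -4172 + I*sqrt(2)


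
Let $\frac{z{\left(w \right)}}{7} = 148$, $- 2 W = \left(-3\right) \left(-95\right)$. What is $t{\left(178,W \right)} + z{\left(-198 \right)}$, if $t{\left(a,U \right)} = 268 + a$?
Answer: $1482$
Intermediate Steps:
$W = - \frac{285}{2}$ ($W = - \frac{\left(-3\right) \left(-95\right)}{2} = \left(- \frac{1}{2}\right) 285 = - \frac{285}{2} \approx -142.5$)
$z{\left(w \right)} = 1036$ ($z{\left(w \right)} = 7 \cdot 148 = 1036$)
$t{\left(178,W \right)} + z{\left(-198 \right)} = \left(268 + 178\right) + 1036 = 446 + 1036 = 1482$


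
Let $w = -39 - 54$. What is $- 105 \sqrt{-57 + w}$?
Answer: $- 525 i \sqrt{6} \approx - 1286.0 i$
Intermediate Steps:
$w = -93$ ($w = -39 - 54 = -93$)
$- 105 \sqrt{-57 + w} = - 105 \sqrt{-57 - 93} = - 105 \sqrt{-150} = - 105 \cdot 5 i \sqrt{6} = - 525 i \sqrt{6}$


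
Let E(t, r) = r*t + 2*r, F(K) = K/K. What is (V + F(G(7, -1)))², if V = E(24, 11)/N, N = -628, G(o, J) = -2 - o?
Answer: 29241/98596 ≈ 0.29657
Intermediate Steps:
F(K) = 1
E(t, r) = 2*r + r*t
V = -143/314 (V = (11*(2 + 24))/(-628) = (11*26)*(-1/628) = 286*(-1/628) = -143/314 ≈ -0.45541)
(V + F(G(7, -1)))² = (-143/314 + 1)² = (171/314)² = 29241/98596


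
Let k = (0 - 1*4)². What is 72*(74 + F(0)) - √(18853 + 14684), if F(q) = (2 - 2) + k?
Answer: 6480 - √33537 ≈ 6296.9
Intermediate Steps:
k = 16 (k = (0 - 4)² = (-4)² = 16)
F(q) = 16 (F(q) = (2 - 2) + 16 = 0 + 16 = 16)
72*(74 + F(0)) - √(18853 + 14684) = 72*(74 + 16) - √(18853 + 14684) = 72*90 - √33537 = 6480 - √33537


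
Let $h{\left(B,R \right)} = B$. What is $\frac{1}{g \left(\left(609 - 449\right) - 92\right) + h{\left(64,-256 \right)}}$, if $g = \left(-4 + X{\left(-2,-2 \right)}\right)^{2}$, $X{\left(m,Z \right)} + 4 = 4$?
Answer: $\frac{1}{1152} \approx 0.00086806$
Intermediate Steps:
$X{\left(m,Z \right)} = 0$ ($X{\left(m,Z \right)} = -4 + 4 = 0$)
$g = 16$ ($g = \left(-4 + 0\right)^{2} = \left(-4\right)^{2} = 16$)
$\frac{1}{g \left(\left(609 - 449\right) - 92\right) + h{\left(64,-256 \right)}} = \frac{1}{16 \left(\left(609 - 449\right) - 92\right) + 64} = \frac{1}{16 \left(160 - 92\right) + 64} = \frac{1}{16 \cdot 68 + 64} = \frac{1}{1088 + 64} = \frac{1}{1152}$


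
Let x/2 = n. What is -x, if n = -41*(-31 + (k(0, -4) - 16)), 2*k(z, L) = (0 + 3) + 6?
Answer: -3485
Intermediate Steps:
k(z, L) = 9/2 (k(z, L) = ((0 + 3) + 6)/2 = (3 + 6)/2 = (½)*9 = 9/2)
n = 3485/2 (n = -41*(-31 + (9/2 - 16)) = -41*(-31 - 23/2) = -41*(-85/2) = 3485/2 ≈ 1742.5)
x = 3485 (x = 2*(3485/2) = 3485)
-x = -1*3485 = -3485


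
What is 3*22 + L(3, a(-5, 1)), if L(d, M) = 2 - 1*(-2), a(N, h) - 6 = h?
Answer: 70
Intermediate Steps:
a(N, h) = 6 + h
L(d, M) = 4 (L(d, M) = 2 + 2 = 4)
3*22 + L(3, a(-5, 1)) = 3*22 + 4 = 66 + 4 = 70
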